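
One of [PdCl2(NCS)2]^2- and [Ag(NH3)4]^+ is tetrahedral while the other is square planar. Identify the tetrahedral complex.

For [PdCl2(NCS)2]^2-: Ligand charges: each chloride is −1; each isothiocyanate is −1. With an overall charge of −2 the palladium centre must be in the +2 oxidation state. Pd sits in group 10, so the d-electron count is 10 − 2 = 8. A 4d d⁸ ion has a large crystal-field splitting; square planar leaves the high-energy d_{x²−y²} orbital empty and maximises CFSE. → square planar.
For [Ag(NH3)4]^+: Summing ligand charges against the +1 overall charge gives an oxidation state of +1 for silver. Ag sits in group 11, so the d-electron count is 11 − 1 = 10. A d¹⁰ ion has no crystal-field stabilisation preference between square planar and tetrahedral, so four ligands adopt the sterically favoured tetrahedral geometry. → tetrahedral.

[Ag(NH3)4]^+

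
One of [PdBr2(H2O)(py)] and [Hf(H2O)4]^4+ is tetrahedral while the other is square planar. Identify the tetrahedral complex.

For [PdBr2(H2O)(py)]: Ligand charges: each bromide is −1; water is neutral; pyridine is neutral. With an overall charge of 0 the palladium centre must be in the +2 oxidation state. Group 10 minus oxidation state 2 gives a d⁸ configuration. A 4d d⁸ ion has a large crystal-field splitting; square planar leaves the high-energy d_{x²−y²} orbital empty and maximises CFSE. → square planar.
For [Hf(H2O)4]^4+: Water is neutral; balancing the +4 overall charge requires Hf(IV). Hafnium is a group-4 element; Hf(IV) is therefore d⁰. A d⁰ ion has no crystal-field stabilisation preference between square planar and tetrahedral, so four ligands adopt the sterically favoured tetrahedral geometry. → tetrahedral.

[Hf(H2O)4]^4+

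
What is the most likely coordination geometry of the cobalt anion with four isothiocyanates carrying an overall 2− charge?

Summing ligand charges against the −2 overall charge gives an oxidation state of +2 for cobalt.
Cobalt is a group-9 element; Co(II) is therefore d⁷.
Coordination number: 4.
Isothiocyanate is a weak-field ligand.
For a high-spin 3d d⁷ ion with weak-field ligands the small Δₜ gives little square-planar CFSE advantage, so four ligands adopt the sterically favoured tetrahedral geometry.

tetrahedral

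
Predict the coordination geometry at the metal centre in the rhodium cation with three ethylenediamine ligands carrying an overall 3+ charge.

octahedral

Summing ligand charges against the +3 overall charge gives an oxidation state of +3 for rhodium.
Rhodium is a group-9 element; Rh(III) is therefore d⁶.
Counting donor atoms: 3×ethylenediamine (bidentate) → 6 donors. Coordination number = 6.
Six donors around a single metal centre give an octahedral coordination sphere.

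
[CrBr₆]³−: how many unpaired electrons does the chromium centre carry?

3 unpaired electrons

Summing ligand charges against the −3 overall charge gives an oxidation state of +3 for chromium.
Group 6 minus oxidation state 3 gives a d³ configuration.
In an octahedral field the d³ configuration is t₂g³e_g⁰ (only one arrangement possible), giving 3 unpaired electrons.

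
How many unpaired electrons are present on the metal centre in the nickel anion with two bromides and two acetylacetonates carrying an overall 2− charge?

2 unpaired electrons

Each bromide is −1; each acetylacetonate is −1; balancing the −2 overall charge requires Ni(II).
Group 10 minus oxidation state 2 gives a d⁸ configuration.
Counting donor atoms: 2×bromide (monodentate) → 2 donors; 2×acetylacetonate (bidentate) → 4 donors. Coordination number = 6.
In an octahedral field the d⁸ configuration is t₂g⁶e_g² (only one arrangement possible), giving 2 unpaired electrons.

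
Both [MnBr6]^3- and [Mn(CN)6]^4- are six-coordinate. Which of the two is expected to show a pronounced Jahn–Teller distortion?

[MnBr6]^3-

[MnBr6]^3-: Summing ligand charges against the −3 overall charge gives an oxidation state of +3 for manganese. Group 7 minus oxidation state 3 gives a d⁴ configuration. Bromide is a weak-field ligand for a first-row metal, so the complex is high-spin. The t₂g³e_g¹ (high-spin) configuration has an unevenly filled e_g set; the Jahn–Teller theorem predicts a tetragonal distortion (typically axial elongation) to lift the degeneracy.
[Mn(CN)6]^4-: Summing ligand charges against the −4 overall charge gives an oxidation state of +2 for manganese. Mn sits in group 7, so the d-electron count is 7 − 2 = 5. Cyanide is a strong-field ligand (high in the spectrochemical series) for a first-row metal, so the complex is low-spin. The d⁵ configuration leaves the e_g set evenly filled (or empty) — no strong Jahn–Teller driving force.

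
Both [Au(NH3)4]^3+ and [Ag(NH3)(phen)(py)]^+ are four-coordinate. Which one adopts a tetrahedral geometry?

[Ag(NH3)(phen)(py)]^+

For [Au(NH3)4]^3+: Ammonia is neutral; balancing the +3 overall charge requires Au(III). Gold is a group-11 element; Au(III) is therefore d⁸. A 5d d⁸ ion has a large crystal-field splitting; square planar leaves the high-energy d_{x²−y²} orbital empty and maximises CFSE. → square planar.
For [Ag(NH3)(phen)(py)]^+: Ligand charges: ammonia is neutral; 1,10-phenanthroline is neutral; pyridine is neutral. With an overall charge of +1 the silver centre must be in the +1 oxidation state. Silver is a group-11 element; Ag(I) is therefore d¹⁰. A d¹⁰ ion has no crystal-field stabilisation preference between square planar and tetrahedral, so four ligands adopt the sterically favoured tetrahedral geometry. → tetrahedral.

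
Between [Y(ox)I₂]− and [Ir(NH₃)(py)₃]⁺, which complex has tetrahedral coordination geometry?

For [Y(ox)I₂]−: Each oxalate is −2; each iodide is −1; balancing the −1 overall charge requires Y(III). Y sits in group 3, so the d-electron count is 3 − 3 = 0. A d⁰ ion has no crystal-field stabilisation preference between square planar and tetrahedral, so four ligands adopt the sterically favoured tetrahedral geometry. → tetrahedral.
For [Ir(NH₃)(py)₃]⁺: Ligand charges: ammonia is neutral; pyridine is neutral. With an overall charge of +1 the iridium centre must be in the +1 oxidation state. Ir sits in group 9, so the d-electron count is 9 − 1 = 8. A 5d d⁸ ion has a large crystal-field splitting; square planar leaves the high-energy d_{x²−y²} orbital empty and maximises CFSE. → square planar.

[Y(ox)I₂]−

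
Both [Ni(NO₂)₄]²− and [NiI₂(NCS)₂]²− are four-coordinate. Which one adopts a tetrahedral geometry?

For [Ni(NO₂)₄]²−: Ligand charges: each nitro (N-bound nitrite) is −1. With an overall charge of −2 the nickel centre must be in the +2 oxidation state. Ni sits in group 10, so the d-electron count is 10 − 2 = 8. Nitro (N-bound nitrite) is a strong-field ligand (high in the spectrochemical series). A 3d d⁸ ion with strong-field ligands gains enough CFSE to favour square planar over tetrahedral. → square planar.
For [NiI₂(NCS)₂]²−: Ligand charges: each iodide is −1; each isothiocyanate is −1. With an overall charge of −2 the nickel centre must be in the +2 oxidation state. Group 10 minus oxidation state 2 gives a d⁸ configuration. Iodide and isothiocyanate are weak-field ligands. With weak-field ligands the CFSE gain from square planar is small, so a 3d d⁸ ion takes the sterically preferred tetrahedral geometry. → tetrahedral.

[NiI₂(NCS)₂]²−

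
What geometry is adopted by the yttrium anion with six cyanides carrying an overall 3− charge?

Ligand charges: each cyanide is −1. With an overall charge of −3 the yttrium centre must be in the +3 oxidation state.
Group 3 minus oxidation state 3 gives a d⁰ configuration.
With 6 monodentate ligands the coordination number is 6.
Six donors around a single metal centre give an octahedral coordination sphere.

octahedral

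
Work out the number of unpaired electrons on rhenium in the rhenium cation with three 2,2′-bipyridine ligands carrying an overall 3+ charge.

Summing ligand charges against the +3 overall charge gives an oxidation state of +3 for rhenium.
Group 7 minus oxidation state 3 gives a d⁴ configuration.
Counting donor atoms: 3×2,2′-bipyridine (bidentate) → 6 donors. Coordination number = 6.
The spin state decides the count: a 5d ion has a large Δₒ and is invariably low-spin.
An octahedral low-spin d⁴ ion is t₂g⁴e_g⁰, giving 2 unpaired electrons.

2 unpaired electrons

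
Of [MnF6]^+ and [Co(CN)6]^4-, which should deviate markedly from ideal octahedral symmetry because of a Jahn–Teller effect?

[MnF6]^+: Each fluoride is −1; balancing the +1 overall charge requires Mn(VII). Group 7 minus oxidation state 7 gives a d⁰ configuration. The d⁰ configuration leaves the e_g set evenly filled (or empty) — no strong Jahn–Teller driving force.
[Co(CN)6]^4-: Ligand charges: each cyanide is −1. With an overall charge of −4 the cobalt centre must be in the +2 oxidation state. Group 9 minus oxidation state 2 gives a d⁷ configuration. Cyanide is a strong-field ligand (high in the spectrochemical series) for a first-row metal, so the complex is low-spin. The t₂g⁶e_g¹ (low-spin) configuration has an unevenly filled e_g set; the Jahn–Teller theorem predicts a tetragonal distortion (typically axial elongation) to lift the degeneracy.

[Co(CN)6]^4-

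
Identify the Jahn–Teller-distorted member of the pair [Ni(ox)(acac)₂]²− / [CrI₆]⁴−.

[CrI₆]⁴−

[Ni(ox)(acac)₂]²−: Summing ligand charges against the −2 overall charge gives an oxidation state of +2 for nickel. Group 10 minus oxidation state 2 gives a d⁸ configuration. The d⁸ configuration leaves the e_g set evenly filled (or empty) — no strong Jahn–Teller driving force.
[CrI₆]⁴−: Summing ligand charges against the −4 overall charge gives an oxidation state of +2 for chromium. Group 6 minus oxidation state 2 gives a d⁴ configuration. Iodide is a weak-field ligand for a first-row metal, so the complex is high-spin. The t₂g³e_g¹ (high-spin) configuration has an unevenly filled e_g set; the Jahn–Teller theorem predicts a tetragonal distortion (typically axial elongation) to lift the degeneracy.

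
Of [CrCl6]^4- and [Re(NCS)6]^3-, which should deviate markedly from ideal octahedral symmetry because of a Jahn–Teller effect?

[CrCl6]^4-

[CrCl6]^4-: Summing ligand charges against the −4 overall charge gives an oxidation state of +2 for chromium. Chromium is a group-6 element; Cr(II) is therefore d⁴. Chloride is a weak-field ligand for a first-row metal, so the complex is high-spin. The t₂g³e_g¹ (high-spin) configuration has an unevenly filled e_g set; the Jahn–Teller theorem predicts a tetragonal distortion (typically axial elongation) to lift the degeneracy.
[Re(NCS)6]^3-: Ligand charges: each isothiocyanate is −1. With an overall charge of −3 the rhenium centre must be in the +3 oxidation state. Group 7 minus oxidation state 3 gives a d⁴ configuration. A 5d ion has a large Δₒ and is invariably low-spin. The d⁴ configuration leaves the e_g set evenly filled (or empty) — no strong Jahn–Teller driving force.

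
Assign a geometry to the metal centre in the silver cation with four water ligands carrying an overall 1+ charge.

tetrahedral

Ligand charges: water is neutral. With an overall charge of +1 the silver centre must be in the +1 oxidation state.
Ag sits in group 11, so the d-electron count is 11 − 1 = 10.
Coordination number: 4.
A d¹⁰ ion has no crystal-field stabilisation preference between square planar and tetrahedral, so four ligands adopt the sterically favoured tetrahedral geometry.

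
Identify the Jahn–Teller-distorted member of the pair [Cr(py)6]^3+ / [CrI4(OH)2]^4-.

[Cr(py)6]^3+: Pyridine is neutral; balancing the +3 overall charge requires Cr(III). Chromium is a group-6 element; Cr(III) is therefore d³. The d³ configuration leaves the e_g set evenly filled (or empty) — no strong Jahn–Teller driving force.
[CrI4(OH)2]^4-: Each iodide is −1; each hydroxide is −1; balancing the −4 overall charge requires Cr(II). Chromium is a group-6 element; Cr(II) is therefore d⁴. Hydroxide and iodide are weak-field ligands for a first-row metal, so the complex is high-spin. The t₂g³e_g¹ (high-spin) configuration has an unevenly filled e_g set; the Jahn–Teller theorem predicts a tetragonal distortion (typically axial elongation) to lift the degeneracy.

[CrI4(OH)2]^4-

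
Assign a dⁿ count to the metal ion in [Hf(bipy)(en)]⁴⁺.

Ligand charges: 2,2′-bipyridine is neutral; ethylenediamine is neutral. With an overall charge of +4 the hafnium centre must be in the +4 oxidation state.
Hf sits in group 4, so the d-electron count is 4 − 4 = 0.

d⁰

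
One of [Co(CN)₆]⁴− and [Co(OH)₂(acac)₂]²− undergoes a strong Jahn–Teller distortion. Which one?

[Co(CN)₆]⁴−: Each cyanide is −1; balancing the −4 overall charge requires Co(II). Cobalt is a group-9 element; Co(II) is therefore d⁷. Cyanide is a strong-field ligand (high in the spectrochemical series) for a first-row metal, so the complex is low-spin. The t₂g⁶e_g¹ (low-spin) configuration has an unevenly filled e_g set; the Jahn–Teller theorem predicts a tetragonal distortion (typically axial elongation) to lift the degeneracy.
[Co(OH)₂(acac)₂]²−: Summing ligand charges against the −2 overall charge gives an oxidation state of +2 for cobalt. Group 9 minus oxidation state 2 gives a d⁷ configuration. Acetylacetonate and hydroxide are weak-field ligands for a first-row metal, so the complex is high-spin. The d⁷ configuration leaves the e_g set evenly filled (or empty) — no strong Jahn–Teller driving force.

[Co(CN)₆]⁴−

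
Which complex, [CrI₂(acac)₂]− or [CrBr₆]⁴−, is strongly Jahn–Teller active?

[CrBr₆]⁴−

[CrI₂(acac)₂]−: Summing ligand charges against the −1 overall charge gives an oxidation state of +3 for chromium. Cr sits in group 6, so the d-electron count is 6 − 3 = 3. The d³ configuration leaves the e_g set evenly filled (or empty) — no strong Jahn–Teller driving force.
[CrBr₆]⁴−: Ligand charges: each bromide is −1. With an overall charge of −4 the chromium centre must be in the +2 oxidation state. Chromium is a group-6 element; Cr(II) is therefore d⁴. Bromide is a weak-field ligand for a first-row metal, so the complex is high-spin. The t₂g³e_g¹ (high-spin) configuration has an unevenly filled e_g set; the Jahn–Teller theorem predicts a tetragonal distortion (typically axial elongation) to lift the degeneracy.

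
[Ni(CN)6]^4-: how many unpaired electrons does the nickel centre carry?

Ligand charges: each cyanide is −1. With an overall charge of −4 the nickel centre must be in the +2 oxidation state.
Ni sits in group 10, so the d-electron count is 10 − 2 = 8.
In an octahedral field the d⁸ configuration is t₂g⁶e_g² (only one arrangement possible), giving 2 unpaired electrons.

2 unpaired electrons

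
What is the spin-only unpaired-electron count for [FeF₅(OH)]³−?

Summing ligand charges against the −3 overall charge gives an oxidation state of +3 for iron.
Iron is a group-8 element; Fe(III) is therefore d⁵.
The spin state decides the count: Fluoride and hydroxide are weak-field ligands for a first-row metal, so the complex is high-spin.
An octahedral high-spin d⁵ ion is t₂g³e_g², giving 5 unpaired electrons.

5 unpaired electrons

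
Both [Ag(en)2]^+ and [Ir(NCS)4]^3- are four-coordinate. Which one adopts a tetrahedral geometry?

For [Ag(en)2]^+: Ligand charges: ethylenediamine is neutral. With an overall charge of +1 the silver centre must be in the +1 oxidation state. Ag sits in group 11, so the d-electron count is 11 − 1 = 10. A d¹⁰ ion has no crystal-field stabilisation preference between square planar and tetrahedral, so four ligands adopt the sterically favoured tetrahedral geometry. → tetrahedral.
For [Ir(NCS)4]^3-: Each isothiocyanate is −1; balancing the −3 overall charge requires Ir(I). Group 9 minus oxidation state 1 gives a d⁸ configuration. A 5d d⁸ ion has a large crystal-field splitting; square planar leaves the high-energy d_{x²−y²} orbital empty and maximises CFSE. → square planar.

[Ag(en)2]^+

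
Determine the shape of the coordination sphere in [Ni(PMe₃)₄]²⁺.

square planar

Summing ligand charges against the +2 overall charge gives an oxidation state of +2 for nickel.
Ni sits in group 10, so the d-electron count is 10 − 2 = 8.
Coordination number: 4.
Trimethylphosphine is a strong-field ligand (high in the spectrochemical series).
A 3d d⁸ ion with strong-field ligands gains enough CFSE to favour square planar over tetrahedral.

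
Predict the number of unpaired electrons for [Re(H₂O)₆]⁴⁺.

3

Summing ligand charges against the +4 overall charge gives an oxidation state of +4 for rhenium.
Group 7 minus oxidation state 4 gives a d³ configuration.
In an octahedral field the d³ configuration is t₂g³e_g⁰ (only one arrangement possible), giving 3 unpaired electrons.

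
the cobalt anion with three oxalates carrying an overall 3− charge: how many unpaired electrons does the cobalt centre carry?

Each oxalate is −2; balancing the −3 overall charge requires Co(III).
Group 9 minus oxidation state 3 gives a d⁶ configuration.
Counting donor atoms: 3×oxalate (bidentate) → 6 donors. Coordination number = 6.
The spin state decides the count: Co(III) has an exceptionally large octahedral splitting and is low-spin with essentially every ligand except fluoride.
An octahedral low-spin d⁶ ion is t₂g⁶e_g⁰, giving 0 unpaired electrons.

0 unpaired electrons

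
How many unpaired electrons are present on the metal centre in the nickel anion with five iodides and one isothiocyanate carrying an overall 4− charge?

2

Each iodide is −1; each isothiocyanate is −1; balancing the −4 overall charge requires Ni(II).
Ni sits in group 10, so the d-electron count is 10 − 2 = 8.
In an octahedral field the d⁸ configuration is t₂g⁶e_g² (only one arrangement possible), giving 2 unpaired electrons.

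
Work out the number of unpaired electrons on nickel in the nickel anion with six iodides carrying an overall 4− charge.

Ligand charges: each iodide is −1. With an overall charge of −4 the nickel centre must be in the +2 oxidation state.
Group 10 minus oxidation state 2 gives a d⁸ configuration.
In an octahedral field the d⁸ configuration is t₂g⁶e_g² (only one arrangement possible), giving 2 unpaired electrons.

2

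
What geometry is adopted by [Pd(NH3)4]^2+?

Summing ligand charges against the +2 overall charge gives an oxidation state of +2 for palladium.
Pd sits in group 10, so the d-electron count is 10 − 2 = 8.
With 4 monodentate ligands the coordination number is 4.
A 4d d⁸ ion has a large crystal-field splitting; square planar leaves the high-energy d_{x²−y²} orbital empty and maximises CFSE.

square planar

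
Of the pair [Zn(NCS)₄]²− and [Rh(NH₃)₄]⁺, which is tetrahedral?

[Zn(NCS)₄]²−

For [Zn(NCS)₄]²−: Ligand charges: each isothiocyanate is −1. With an overall charge of −2 the zinc centre must be in the +2 oxidation state. Group 12 minus oxidation state 2 gives a d¹⁰ configuration. A d¹⁰ ion has no crystal-field stabilisation preference between square planar and tetrahedral, so four ligands adopt the sterically favoured tetrahedral geometry. → tetrahedral.
For [Rh(NH₃)₄]⁺: Ligand charges: ammonia is neutral. With an overall charge of +1 the rhodium centre must be in the +1 oxidation state. Group 9 minus oxidation state 1 gives a d⁸ configuration. A 4d d⁸ ion has a large crystal-field splitting; square planar leaves the high-energy d_{x²−y²} orbital empty and maximises CFSE. → square planar.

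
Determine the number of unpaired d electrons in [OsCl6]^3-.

Ligand charges: each chloride is −1. With an overall charge of −3 the osmium centre must be in the +3 oxidation state.
Osmium is a group-8 element; Os(III) is therefore d⁵.
The spin state decides the count: a 5d ion has a large Δₒ and is invariably low-spin.
An octahedral low-spin d⁵ ion is t₂g⁵e_g⁰, giving 1 unpaired electron.

1 unpaired electron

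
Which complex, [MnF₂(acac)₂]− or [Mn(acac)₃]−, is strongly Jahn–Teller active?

[MnF₂(acac)₂]−: Each fluoride is −1; each acetylacetonate is −1; balancing the −1 overall charge requires Mn(III). Mn sits in group 7, so the d-electron count is 7 − 3 = 4. Acetylacetonate and fluoride are weak-field ligands for a first-row metal, so the complex is high-spin. The t₂g³e_g¹ (high-spin) configuration has an unevenly filled e_g set; the Jahn–Teller theorem predicts a tetragonal distortion (typically axial elongation) to lift the degeneracy.
[Mn(acac)₃]−: Ligand charges: each acetylacetonate is −1. With an overall charge of −1 the manganese centre must be in the +2 oxidation state. Group 7 minus oxidation state 2 gives a d⁵ configuration. Acetylacetonate is a weak-field ligand for a first-row metal, so the complex is high-spin. The d⁵ configuration leaves the e_g set evenly filled (or empty) — no strong Jahn–Teller driving force.

[MnF₂(acac)₂]−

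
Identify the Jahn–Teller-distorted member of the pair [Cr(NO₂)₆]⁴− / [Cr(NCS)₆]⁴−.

[Cr(NCS)₆]⁴−

[Cr(NO₂)₆]⁴−: Summing ligand charges against the −4 overall charge gives an oxidation state of +2 for chromium. Cr sits in group 6, so the d-electron count is 6 − 2 = 4. Nitro (N-bound nitrite) is a strong-field ligand (high in the spectrochemical series) for a first-row metal, so the complex is low-spin. The d⁴ configuration leaves the e_g set evenly filled (or empty) — no strong Jahn–Teller driving force.
[Cr(NCS)₆]⁴−: Summing ligand charges against the −4 overall charge gives an oxidation state of +2 for chromium. Group 6 minus oxidation state 2 gives a d⁴ configuration. Isothiocyanate is a weak-field ligand for a first-row metal, so the complex is high-spin. The t₂g³e_g¹ (high-spin) configuration has an unevenly filled e_g set; the Jahn–Teller theorem predicts a tetragonal distortion (typically axial elongation) to lift the degeneracy.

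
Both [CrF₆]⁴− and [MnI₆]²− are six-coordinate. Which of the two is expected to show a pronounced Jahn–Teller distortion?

[CrF₆]⁴−: Ligand charges: each fluoride is −1. With an overall charge of −4 the chromium centre must be in the +2 oxidation state. Group 6 minus oxidation state 2 gives a d⁴ configuration. Fluoride is a weak-field ligand for a first-row metal, so the complex is high-spin. The t₂g³e_g¹ (high-spin) configuration has an unevenly filled e_g set; the Jahn–Teller theorem predicts a tetragonal distortion (typically axial elongation) to lift the degeneracy.
[MnI₆]²−: Ligand charges: each iodide is −1. With an overall charge of −2 the manganese centre must be in the +4 oxidation state. Group 7 minus oxidation state 4 gives a d³ configuration. The d³ configuration leaves the e_g set evenly filled (or empty) — no strong Jahn–Teller driving force.

[CrF₆]⁴−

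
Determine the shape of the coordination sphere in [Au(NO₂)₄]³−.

tetrahedral

Ligand charges: each nitro (N-bound nitrite) is −1. With an overall charge of −3 the gold centre must be in the +1 oxidation state.
Group 11 minus oxidation state 1 gives a d¹⁰ configuration.
With 4 monodentate ligands the coordination number is 4.
A d¹⁰ ion has no crystal-field stabilisation preference between square planar and tetrahedral, so four ligands adopt the sterically favoured tetrahedral geometry.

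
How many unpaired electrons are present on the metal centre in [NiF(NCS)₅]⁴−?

Each fluoride is −1; each isothiocyanate is −1; balancing the −4 overall charge requires Ni(II).
Ni sits in group 10, so the d-electron count is 10 − 2 = 8.
In an octahedral field the d⁸ configuration is t₂g⁶e_g² (only one arrangement possible), giving 2 unpaired electrons.

2 unpaired electrons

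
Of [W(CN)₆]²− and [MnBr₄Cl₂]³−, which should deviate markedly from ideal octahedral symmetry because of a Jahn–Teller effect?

[MnBr₄Cl₂]³−

[W(CN)₆]²−: Summing ligand charges against the −2 overall charge gives an oxidation state of +4 for tungsten. Group 6 minus oxidation state 4 gives a d² configuration. The d² configuration leaves the e_g set evenly filled (or empty) — no strong Jahn–Teller driving force.
[MnBr₄Cl₂]³−: Ligand charges: each bromide is −1; each chloride is −1. With an overall charge of −3 the manganese centre must be in the +3 oxidation state. Group 7 minus oxidation state 3 gives a d⁴ configuration. Bromide and chloride are weak-field ligands for a first-row metal, so the complex is high-spin. The t₂g³e_g¹ (high-spin) configuration has an unevenly filled e_g set; the Jahn–Teller theorem predicts a tetragonal distortion (typically axial elongation) to lift the degeneracy.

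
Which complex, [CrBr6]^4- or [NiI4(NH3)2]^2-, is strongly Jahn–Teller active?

[CrBr6]^4-

[CrBr6]^4-: Summing ligand charges against the −4 overall charge gives an oxidation state of +2 for chromium. Group 6 minus oxidation state 2 gives a d⁴ configuration. Bromide is a weak-field ligand for a first-row metal, so the complex is high-spin. The t₂g³e_g¹ (high-spin) configuration has an unevenly filled e_g set; the Jahn–Teller theorem predicts a tetragonal distortion (typically axial elongation) to lift the degeneracy.
[NiI4(NH3)2]^2-: Ligand charges: each iodide is −1; ammonia is neutral. With an overall charge of −2 the nickel centre must be in the +2 oxidation state. Nickel is a group-10 element; Ni(II) is therefore d⁸. The d⁸ configuration leaves the e_g set evenly filled (or empty) — no strong Jahn–Teller driving force.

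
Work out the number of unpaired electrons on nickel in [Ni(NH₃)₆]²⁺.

2 unpaired electrons

Summing ligand charges against the +2 overall charge gives an oxidation state of +2 for nickel.
Ni sits in group 10, so the d-electron count is 10 − 2 = 8.
In an octahedral field the d⁸ configuration is t₂g⁶e_g² (only one arrangement possible), giving 2 unpaired electrons.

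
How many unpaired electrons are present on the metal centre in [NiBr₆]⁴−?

Each bromide is −1; balancing the −4 overall charge requires Ni(II).
Ni sits in group 10, so the d-electron count is 10 − 2 = 8.
In an octahedral field the d⁸ configuration is t₂g⁶e_g² (only one arrangement possible), giving 2 unpaired electrons.

2 unpaired electrons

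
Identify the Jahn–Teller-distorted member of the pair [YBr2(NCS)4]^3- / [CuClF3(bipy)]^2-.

[YBr2(NCS)4]^3-: Each bromide is −1; each isothiocyanate is −1; balancing the −3 overall charge requires Y(III). Group 3 minus oxidation state 3 gives a d⁰ configuration. The d⁰ configuration leaves the e_g set evenly filled (or empty) — no strong Jahn–Teller driving force.
[CuClF3(bipy)]^2-: Ligand charges: each chloride is −1; each fluoride is −1; 2,2′-bipyridine is neutral. With an overall charge of −2 the copper centre must be in the +2 oxidation state. Cu sits in group 11, so the d-electron count is 11 − 2 = 9. The t₂g⁶e_g³ configuration has an unevenly filled e_g set; the Jahn–Teller theorem predicts a tetragonal distortion (typically axial elongation) to lift the degeneracy.

[CuClF3(bipy)]^2-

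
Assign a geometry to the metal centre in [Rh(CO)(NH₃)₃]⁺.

square planar

Carbonyl is neutral; ammonia is neutral; balancing the +1 overall charge requires Rh(I).
Group 9 minus oxidation state 1 gives a d⁸ configuration.
Coordination number: 4.
A 4d d⁸ ion has a large crystal-field splitting; square planar leaves the high-energy d_{x²−y²} orbital empty and maximises CFSE.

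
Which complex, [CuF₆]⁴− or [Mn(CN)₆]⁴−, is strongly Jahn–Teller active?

[CuF₆]⁴−: Summing ligand charges against the −4 overall charge gives an oxidation state of +2 for copper. Copper is a group-11 element; Cu(II) is therefore d⁹. The t₂g⁶e_g³ configuration has an unevenly filled e_g set; the Jahn–Teller theorem predicts a tetragonal distortion (typically axial elongation) to lift the degeneracy.
[Mn(CN)₆]⁴−: Summing ligand charges against the −4 overall charge gives an oxidation state of +2 for manganese. Mn sits in group 7, so the d-electron count is 7 − 2 = 5. Cyanide is a strong-field ligand (high in the spectrochemical series) for a first-row metal, so the complex is low-spin. The d⁵ configuration leaves the e_g set evenly filled (or empty) — no strong Jahn–Teller driving force.

[CuF₆]⁴−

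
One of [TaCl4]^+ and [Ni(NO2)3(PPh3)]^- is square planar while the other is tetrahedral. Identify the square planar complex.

[Ni(NO2)3(PPh3)]^-

For [TaCl4]^+: Each chloride is −1; balancing the +1 overall charge requires Ta(V). Tantalum is a group-5 element; Ta(V) is therefore d⁰. A d⁰ ion has no crystal-field stabilisation preference between square planar and tetrahedral, so four ligands adopt the sterically favoured tetrahedral geometry. → tetrahedral.
For [Ni(NO2)3(PPh3)]^-: Summing ligand charges against the −1 overall charge gives an oxidation state of +2 for nickel. Nickel is a group-10 element; Ni(II) is therefore d⁸. Nitro (N-bound nitrite) and triphenylphosphine are strong-field ligands (high in the spectrochemical series). A 3d d⁸ ion with strong-field ligands gains enough CFSE to favour square planar over tetrahedral. → square planar.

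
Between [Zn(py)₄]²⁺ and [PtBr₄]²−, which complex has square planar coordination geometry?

For [Zn(py)₄]²⁺: Summing ligand charges against the +2 overall charge gives an oxidation state of +2 for zinc. Zn sits in group 12, so the d-electron count is 12 − 2 = 10. A d¹⁰ ion has no crystal-field stabilisation preference between square planar and tetrahedral, so four ligands adopt the sterically favoured tetrahedral geometry. → tetrahedral.
For [PtBr₄]²−: Each bromide is −1; balancing the −2 overall charge requires Pt(II). Platinum is a group-10 element; Pt(II) is therefore d⁸. A 5d d⁸ ion has a large crystal-field splitting; square planar leaves the high-energy d_{x²−y²} orbital empty and maximises CFSE. → square planar.

[PtBr₄]²−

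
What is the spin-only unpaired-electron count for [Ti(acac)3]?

1 unpaired electron

Summing ligand charges against the 0 overall charge gives an oxidation state of +3 for titanium.
Group 4 minus oxidation state 3 gives a d¹ configuration.
Counting donor atoms: 3×acetylacetonate (bidentate) → 6 donors. Coordination number = 6.
In an octahedral field the d¹ configuration is t₂g¹e_g⁰ (only one arrangement possible), giving 1 unpaired electron.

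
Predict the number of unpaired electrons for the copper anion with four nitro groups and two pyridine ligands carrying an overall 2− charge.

Each nitro (N-bound nitrite) is −1; pyridine is neutral; balancing the −2 overall charge requires Cu(II).
Cu sits in group 11, so the d-electron count is 11 − 2 = 9.
In an octahedral field the d⁹ configuration is t₂g⁶e_g³ (only one arrangement possible), giving 1 unpaired electron.

1 unpaired electron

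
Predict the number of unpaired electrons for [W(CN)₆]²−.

Summing ligand charges against the −2 overall charge gives an oxidation state of +4 for tungsten.
Group 6 minus oxidation state 4 gives a d² configuration.
In an octahedral field the d² configuration is t₂g²e_g⁰ (only one arrangement possible), giving 2 unpaired electrons.

2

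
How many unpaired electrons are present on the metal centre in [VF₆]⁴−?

Ligand charges: each fluoride is −1. With an overall charge of −4 the vanadium centre must be in the +2 oxidation state.
Vanadium is a group-5 element; V(II) is therefore d³.
In an octahedral field the d³ configuration is t₂g³e_g⁰ (only one arrangement possible), giving 3 unpaired electrons.

3 unpaired electrons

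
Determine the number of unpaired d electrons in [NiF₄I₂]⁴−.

Each fluoride is −1; each iodide is −1; balancing the −4 overall charge requires Ni(II).
Group 10 minus oxidation state 2 gives a d⁸ configuration.
In an octahedral field the d⁸ configuration is t₂g⁶e_g² (only one arrangement possible), giving 2 unpaired electrons.

2 unpaired electrons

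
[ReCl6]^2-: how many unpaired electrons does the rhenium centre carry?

3 unpaired electrons

Summing ligand charges against the −2 overall charge gives an oxidation state of +4 for rhenium.
Group 7 minus oxidation state 4 gives a d³ configuration.
In an octahedral field the d³ configuration is t₂g³e_g⁰ (only one arrangement possible), giving 3 unpaired electrons.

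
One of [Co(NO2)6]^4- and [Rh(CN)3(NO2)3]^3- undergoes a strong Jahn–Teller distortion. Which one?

[Co(NO2)6]^4-: Summing ligand charges against the −4 overall charge gives an oxidation state of +2 for cobalt. Cobalt is a group-9 element; Co(II) is therefore d⁷. Nitro (N-bound nitrite) is a strong-field ligand (high in the spectrochemical series) for a first-row metal, so the complex is low-spin. The t₂g⁶e_g¹ (low-spin) configuration has an unevenly filled e_g set; the Jahn–Teller theorem predicts a tetragonal distortion (typically axial elongation) to lift the degeneracy.
[Rh(CN)3(NO2)3]^3-: Ligand charges: each cyanide is −1; each nitro (N-bound nitrite) is −1. With an overall charge of −3 the rhodium centre must be in the +3 oxidation state. Group 9 minus oxidation state 3 gives a d⁶ configuration. A 4d ion has a large Δₒ and is invariably low-spin. The d⁶ configuration leaves the e_g set evenly filled (or empty) — no strong Jahn–Teller driving force.

[Co(NO2)6]^4-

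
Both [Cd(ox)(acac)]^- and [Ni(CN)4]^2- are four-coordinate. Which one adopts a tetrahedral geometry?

[Cd(ox)(acac)]^-

For [Cd(ox)(acac)]^-: Ligand charges: each oxalate is −2; each acetylacetonate is −1. With an overall charge of −1 the cadmium centre must be in the +2 oxidation state. Cadmium is a group-12 element; Cd(II) is therefore d¹⁰. A d¹⁰ ion has no crystal-field stabilisation preference between square planar and tetrahedral, so four ligands adopt the sterically favoured tetrahedral geometry. → tetrahedral.
For [Ni(CN)4]^2-: Summing ligand charges against the −2 overall charge gives an oxidation state of +2 for nickel. Nickel is a group-10 element; Ni(II) is therefore d⁸. Cyanide is a strong-field ligand (high in the spectrochemical series). A 3d d⁸ ion with strong-field ligands gains enough CFSE to favour square planar over tetrahedral. → square planar.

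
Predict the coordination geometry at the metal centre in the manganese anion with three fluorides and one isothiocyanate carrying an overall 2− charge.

tetrahedral

Ligand charges: each fluoride is −1; each isothiocyanate is −1. With an overall charge of −2 the manganese centre must be in the +2 oxidation state.
Group 7 minus oxidation state 2 gives a d⁵ configuration.
With 4 monodentate ligands the coordination number is 4.
Fluoride and isothiocyanate are weak-field ligands.
A high-spin d⁵ ion has zero CFSE in either geometry, so four ligands adopt the sterically favoured tetrahedral geometry.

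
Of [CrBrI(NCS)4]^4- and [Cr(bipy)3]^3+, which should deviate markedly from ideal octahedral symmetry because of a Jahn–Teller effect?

[CrBrI(NCS)4]^4-: Summing ligand charges against the −4 overall charge gives an oxidation state of +2 for chromium. Chromium is a group-6 element; Cr(II) is therefore d⁴. Bromide, iodide, and isothiocyanate are weak-field ligands for a first-row metal, so the complex is high-spin. The t₂g³e_g¹ (high-spin) configuration has an unevenly filled e_g set; the Jahn–Teller theorem predicts a tetragonal distortion (typically axial elongation) to lift the degeneracy.
[Cr(bipy)3]^3+: Ligand charges: 2,2′-bipyridine is neutral. With an overall charge of +3 the chromium centre must be in the +3 oxidation state. Cr sits in group 6, so the d-electron count is 6 − 3 = 3. The d³ configuration leaves the e_g set evenly filled (or empty) — no strong Jahn–Teller driving force.

[CrBrI(NCS)4]^4-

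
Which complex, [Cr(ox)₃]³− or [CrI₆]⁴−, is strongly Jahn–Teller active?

[Cr(ox)₃]³−: Each oxalate is −2; balancing the −3 overall charge requires Cr(III). Cr sits in group 6, so the d-electron count is 6 − 3 = 3. The d³ configuration leaves the e_g set evenly filled (or empty) — no strong Jahn–Teller driving force.
[CrI₆]⁴−: Ligand charges: each iodide is −1. With an overall charge of −4 the chromium centre must be in the +2 oxidation state. Chromium is a group-6 element; Cr(II) is therefore d⁴. Iodide is a weak-field ligand for a first-row metal, so the complex is high-spin. The t₂g³e_g¹ (high-spin) configuration has an unevenly filled e_g set; the Jahn–Teller theorem predicts a tetragonal distortion (typically axial elongation) to lift the degeneracy.

[CrI₆]⁴−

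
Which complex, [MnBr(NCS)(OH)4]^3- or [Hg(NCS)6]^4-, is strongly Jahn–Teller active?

[MnBr(NCS)(OH)4]^3-: Each bromide is −1; each isothiocyanate is −1; each hydroxide is −1; balancing the −3 overall charge requires Mn(III). Mn sits in group 7, so the d-electron count is 7 − 3 = 4. Bromide, hydroxide, and isothiocyanate are weak-field ligands for a first-row metal, so the complex is high-spin. The t₂g³e_g¹ (high-spin) configuration has an unevenly filled e_g set; the Jahn–Teller theorem predicts a tetragonal distortion (typically axial elongation) to lift the degeneracy.
[Hg(NCS)6]^4-: Each isothiocyanate is −1; balancing the −4 overall charge requires Hg(II). Hg sits in group 12, so the d-electron count is 12 − 2 = 10. The d¹⁰ configuration leaves the e_g set evenly filled (or empty) — no strong Jahn–Teller driving force.

[MnBr(NCS)(OH)4]^3-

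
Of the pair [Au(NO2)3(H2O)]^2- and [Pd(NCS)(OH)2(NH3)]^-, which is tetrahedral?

[Au(NO2)3(H2O)]^2-

For [Au(NO2)3(H2O)]^2-: Summing ligand charges against the −2 overall charge gives an oxidation state of +1 for gold. Au sits in group 11, so the d-electron count is 11 − 1 = 10. A d¹⁰ ion has no crystal-field stabilisation preference between square planar and tetrahedral, so four ligands adopt the sterically favoured tetrahedral geometry. → tetrahedral.
For [Pd(NCS)(OH)2(NH3)]^-: Summing ligand charges against the −1 overall charge gives an oxidation state of +2 for palladium. Group 10 minus oxidation state 2 gives a d⁸ configuration. A 4d d⁸ ion has a large crystal-field splitting; square planar leaves the high-energy d_{x²−y²} orbital empty and maximises CFSE. → square planar.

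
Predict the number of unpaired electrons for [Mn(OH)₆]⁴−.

Summing ligand charges against the −4 overall charge gives an oxidation state of +2 for manganese.
Group 7 minus oxidation state 2 gives a d⁵ configuration.
The spin state decides the count: Hydroxide is a weak-field ligand for a first-row metal, so the complex is high-spin.
An octahedral high-spin d⁵ ion is t₂g³e_g², giving 5 unpaired electrons.

5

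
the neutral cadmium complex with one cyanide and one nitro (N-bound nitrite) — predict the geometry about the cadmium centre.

Summing ligand charges against the 0 overall charge gives an oxidation state of +2 for cadmium.
Group 12 minus oxidation state 2 gives a d¹⁰ configuration.
Coordination number: 2.
A d¹⁰ ion with only two ligands adopts a linear arrangement (sp hybridisation; no CFSE preference).

linear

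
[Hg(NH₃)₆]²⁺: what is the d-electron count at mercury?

d10

Ligand charges: ammonia is neutral. With an overall charge of +2 the mercury centre must be in the +2 oxidation state.
Group 12 minus oxidation state 2 gives a d¹⁰ configuration.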